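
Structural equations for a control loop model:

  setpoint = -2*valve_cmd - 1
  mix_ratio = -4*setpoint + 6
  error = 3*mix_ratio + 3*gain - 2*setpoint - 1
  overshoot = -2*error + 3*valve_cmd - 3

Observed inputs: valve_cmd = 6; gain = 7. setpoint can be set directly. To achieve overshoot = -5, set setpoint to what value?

setpoint = 2

Intervening on setpoint fixes its value directly, overriding its dependence on valve_cmd.
Substituting into the error equation gives error = -14*setpoint + 38.
Substituting into the overshoot equation gives overshoot = 28*setpoint - 61.
Solve 28*setpoint - 61 = -5: setpoint = (-5 + 61) / 28 = 2.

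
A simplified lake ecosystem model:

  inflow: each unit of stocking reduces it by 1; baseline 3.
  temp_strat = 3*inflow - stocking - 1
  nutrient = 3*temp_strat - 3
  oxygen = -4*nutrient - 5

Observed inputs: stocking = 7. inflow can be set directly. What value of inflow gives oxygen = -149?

Intervening on inflow fixes its value directly, overriding its dependence on stocking.
Substituting into the temp_strat equation gives temp_strat = 3*inflow - 8.
So nutrient = 9*inflow - 27.
Substituting into the oxygen equation gives oxygen = -36*inflow + 103.
Solve -36*inflow + 103 = -149: inflow = (-149 - 103) / -36 = 7.

inflow = 7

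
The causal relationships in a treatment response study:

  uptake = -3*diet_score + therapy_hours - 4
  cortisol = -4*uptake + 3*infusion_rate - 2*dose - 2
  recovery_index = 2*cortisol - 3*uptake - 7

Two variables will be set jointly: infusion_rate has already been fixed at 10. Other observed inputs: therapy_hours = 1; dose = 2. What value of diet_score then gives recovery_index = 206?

With infusion_rate held at 10:
Substituting into the uptake equation gives uptake = -3*diet_score - 3.
So cortisol = 12*diet_score + 36.
recovery_index becomes 33*diet_score + 74.
Solve 33*diet_score + 74 = 206: diet_score = (206 - 74) / 33 = 4.

diet_score = 4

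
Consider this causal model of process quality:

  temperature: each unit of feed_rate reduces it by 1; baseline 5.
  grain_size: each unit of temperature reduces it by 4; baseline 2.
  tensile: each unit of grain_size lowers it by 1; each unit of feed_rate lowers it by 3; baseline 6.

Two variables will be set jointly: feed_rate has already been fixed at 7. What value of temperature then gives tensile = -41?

temperature = -6

With feed_rate held at 7:
Intervening on temperature fixes its value directly, overriding its dependence on feed_rate.
Substituting into the tensile equation gives tensile = 4*temperature - 17.
Solve 4*temperature - 17 = -41: temperature = (-41 + 17) / 4 = -6.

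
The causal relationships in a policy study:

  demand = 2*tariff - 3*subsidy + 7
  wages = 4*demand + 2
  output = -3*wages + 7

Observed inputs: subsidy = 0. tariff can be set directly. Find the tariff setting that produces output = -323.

tariff = 10

Substituting into the demand equation gives demand = 2*tariff + 7.
Substituting into the wages equation gives wages = 8*tariff + 30.
Substituting into the output equation gives output = -24*tariff - 83.
Solve -24*tariff - 83 = -323: tariff = (-323 + 83) / -24 = 10.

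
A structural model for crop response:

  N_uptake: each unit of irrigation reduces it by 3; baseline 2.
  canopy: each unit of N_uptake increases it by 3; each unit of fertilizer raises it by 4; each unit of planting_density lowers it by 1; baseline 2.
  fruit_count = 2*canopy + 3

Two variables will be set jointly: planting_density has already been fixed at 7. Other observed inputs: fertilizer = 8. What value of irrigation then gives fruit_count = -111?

irrigation = 10

With planting_density held at 7:
Substituting into the canopy equation gives canopy = -9*irrigation + 33.
Substituting into the fruit_count equation gives fruit_count = -18*irrigation + 69.
Solve -18*irrigation + 69 = -111: irrigation = (-111 - 69) / -18 = 10.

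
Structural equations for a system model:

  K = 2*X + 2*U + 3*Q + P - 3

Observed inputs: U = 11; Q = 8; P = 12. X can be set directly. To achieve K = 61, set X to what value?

X = 3

Substituting into the K equation gives K = 2*X + 55.
Solve 2*X + 55 = 61: X = (61 - 55) / 2 = 3.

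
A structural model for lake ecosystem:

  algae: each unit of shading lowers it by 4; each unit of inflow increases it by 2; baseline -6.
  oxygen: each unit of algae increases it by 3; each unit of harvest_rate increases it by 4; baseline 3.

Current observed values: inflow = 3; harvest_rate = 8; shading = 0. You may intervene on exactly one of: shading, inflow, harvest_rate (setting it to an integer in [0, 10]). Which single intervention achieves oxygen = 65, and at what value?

set inflow = 8

Intervening on shading: oxygen = -12*shading + 35. Reaching 65 requires shading = -5/2, not an integer.
Intervening on inflow: with other inputs at their observed values, oxygen = 6*inflow + 17. Solving for 65 gives inflow = 8, within [0, 10].
Intervening on harvest_rate: oxygen = 4*harvest_rate + 3. Reaching 65 requires harvest_rate = 31/2, not an integer.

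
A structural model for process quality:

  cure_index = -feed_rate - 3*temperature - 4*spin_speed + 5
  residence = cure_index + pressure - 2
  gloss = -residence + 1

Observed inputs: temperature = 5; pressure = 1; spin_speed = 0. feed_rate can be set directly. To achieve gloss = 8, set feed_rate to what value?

Substituting into the cure_index equation gives cure_index = -feed_rate - 10.
So residence = -feed_rate - 11.
gloss becomes feed_rate + 12.
Solve feed_rate + 12 = 8: feed_rate = (8 - 12) / 1 = -4.

feed_rate = -4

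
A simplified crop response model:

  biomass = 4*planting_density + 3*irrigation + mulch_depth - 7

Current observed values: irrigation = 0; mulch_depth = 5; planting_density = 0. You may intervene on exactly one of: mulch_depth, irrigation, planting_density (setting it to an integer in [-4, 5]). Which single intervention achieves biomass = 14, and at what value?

set planting_density = 4

Intervening on mulch_depth: biomass = mulch_depth - 7. Reaching 14 requires mulch_depth = 21, outside [-4, 5].
Intervening on irrigation: biomass = 3*irrigation - 2. Reaching 14 requires irrigation = 16/3, not an integer.
Intervening on planting_density: with other inputs at their observed values, biomass = 4*planting_density - 2. Solving for 14 gives planting_density = 4, within [-4, 5].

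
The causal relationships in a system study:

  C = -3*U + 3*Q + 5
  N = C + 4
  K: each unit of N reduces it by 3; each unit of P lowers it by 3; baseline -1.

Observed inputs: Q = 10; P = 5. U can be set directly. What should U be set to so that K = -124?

U = 1

Substituting into the C equation gives C = -3*U + 35.
Substituting into the N equation gives N = -3*U + 39.
Substituting into the K equation gives K = 9*U - 133.
Solve 9*U - 133 = -124: U = (-124 + 133) / 9 = 1.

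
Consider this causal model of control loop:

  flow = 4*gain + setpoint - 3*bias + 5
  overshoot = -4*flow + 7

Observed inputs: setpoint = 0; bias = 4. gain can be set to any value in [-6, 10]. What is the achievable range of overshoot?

-125 to 131

Substituting into the flow equation gives flow = 4*gain - 7.
This gives overshoot = -16*gain + 35.
Linear in gain, so extremes are at the endpoints: gain = -6 gives overshoot = 131; gain = 10 gives overshoot = -125.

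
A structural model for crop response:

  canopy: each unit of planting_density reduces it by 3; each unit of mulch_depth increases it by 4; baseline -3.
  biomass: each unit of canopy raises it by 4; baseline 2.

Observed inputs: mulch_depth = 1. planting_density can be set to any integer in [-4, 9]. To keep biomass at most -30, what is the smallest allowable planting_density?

Substituting into the canopy equation gives canopy = -3*planting_density + 1.
Substituting into the biomass equation gives biomass = -12*planting_density + 6.
Require -12*planting_density + 6 ≤ -30, so planting_density ≥ 3.
The smallest integer in [-4, 9] satisfying this is 3.

planting_density = 3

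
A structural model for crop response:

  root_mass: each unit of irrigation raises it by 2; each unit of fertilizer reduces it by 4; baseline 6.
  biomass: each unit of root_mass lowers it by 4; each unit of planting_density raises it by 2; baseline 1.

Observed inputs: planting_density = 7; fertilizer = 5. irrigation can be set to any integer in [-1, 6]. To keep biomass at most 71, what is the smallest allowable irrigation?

Substituting into the root_mass equation gives root_mass = 2*irrigation - 14.
This gives biomass = -8*irrigation + 71.
Require -8*irrigation + 71 ≤ 71, so irrigation ≥ 0.
The smallest integer in [-1, 6] satisfying this is 0.

irrigation = 0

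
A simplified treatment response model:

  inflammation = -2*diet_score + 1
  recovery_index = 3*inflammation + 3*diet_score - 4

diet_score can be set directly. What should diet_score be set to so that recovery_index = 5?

Substituting into the recovery_index equation gives recovery_index = -3*diet_score - 1.
Solve -3*diet_score - 1 = 5: diet_score = (5 + 1) / -3 = -2.

diet_score = -2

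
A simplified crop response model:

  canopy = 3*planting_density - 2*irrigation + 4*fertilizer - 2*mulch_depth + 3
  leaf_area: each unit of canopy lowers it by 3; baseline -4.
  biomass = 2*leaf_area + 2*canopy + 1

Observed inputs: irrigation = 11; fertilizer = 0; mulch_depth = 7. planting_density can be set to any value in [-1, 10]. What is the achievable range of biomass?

5 to 137

Substituting into the canopy equation gives canopy = 3*planting_density - 33.
leaf_area becomes -9*planting_density + 95.
biomass becomes -12*planting_density + 125.
Linear in planting_density, so extremes are at the endpoints: planting_density = -1 gives biomass = 137; planting_density = 10 gives biomass = 5.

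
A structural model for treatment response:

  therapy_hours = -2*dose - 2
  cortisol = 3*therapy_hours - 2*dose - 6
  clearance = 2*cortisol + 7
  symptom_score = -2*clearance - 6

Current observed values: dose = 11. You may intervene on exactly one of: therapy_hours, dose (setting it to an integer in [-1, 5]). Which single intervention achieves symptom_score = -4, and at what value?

set dose = -1

Intervening on therapy_hours: symptom_score = -12*therapy_hours + 92. Reaching -4 requires therapy_hours = 8, outside [-1, 5].
Intervening on dose: with other inputs at their observed values, symptom_score = 32*dose + 28. Solving for -4 gives dose = -1, within [-1, 5].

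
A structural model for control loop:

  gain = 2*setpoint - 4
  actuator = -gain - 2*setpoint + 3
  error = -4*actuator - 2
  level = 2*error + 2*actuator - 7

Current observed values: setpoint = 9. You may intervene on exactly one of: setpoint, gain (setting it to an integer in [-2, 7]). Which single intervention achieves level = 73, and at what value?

set gain = -1

Intervening on setpoint: level = 24*setpoint - 53. Reaching 73 requires setpoint = 21/4, not an integer.
Intervening on gain: with other inputs at their observed values, level = 6*gain + 79. Solving for 73 gives gain = -1, within [-2, 7].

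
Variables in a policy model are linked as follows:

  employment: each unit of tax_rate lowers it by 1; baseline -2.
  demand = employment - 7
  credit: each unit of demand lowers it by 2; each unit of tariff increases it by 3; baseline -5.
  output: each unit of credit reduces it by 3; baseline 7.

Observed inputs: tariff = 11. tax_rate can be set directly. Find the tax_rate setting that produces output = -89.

tax_rate = -7

Substituting into the demand equation gives demand = -tax_rate - 9.
Substituting into the credit equation gives credit = 2*tax_rate + 46.
Substituting into the output equation gives output = -6*tax_rate - 131.
Solve -6*tax_rate - 131 = -89: tax_rate = (-89 + 131) / -6 = -7.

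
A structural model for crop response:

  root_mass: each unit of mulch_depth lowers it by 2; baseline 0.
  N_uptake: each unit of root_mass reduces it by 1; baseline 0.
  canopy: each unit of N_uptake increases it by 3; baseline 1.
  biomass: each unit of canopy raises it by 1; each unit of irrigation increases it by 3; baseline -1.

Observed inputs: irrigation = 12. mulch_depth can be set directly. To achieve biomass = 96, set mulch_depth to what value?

mulch_depth = 10

Substituting into the N_uptake equation gives N_uptake = 2*mulch_depth.
This gives canopy = 6*mulch_depth + 1.
This gives biomass = 6*mulch_depth + 36.
Solve 6*mulch_depth + 36 = 96: mulch_depth = (96 - 36) / 6 = 10.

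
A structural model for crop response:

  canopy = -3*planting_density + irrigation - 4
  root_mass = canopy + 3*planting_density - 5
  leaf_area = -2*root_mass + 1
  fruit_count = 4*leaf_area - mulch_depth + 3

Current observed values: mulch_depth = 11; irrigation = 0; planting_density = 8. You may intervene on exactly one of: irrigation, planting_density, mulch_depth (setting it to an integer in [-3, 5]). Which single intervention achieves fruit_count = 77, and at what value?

set mulch_depth = 2

Intervening on irrigation: fruit_count = -8*irrigation + 68. Reaching 77 requires irrigation = -9/8, not an integer.
Intervening on planting_density: the paths from planting_density to fruit_count cancel (net effect zero), leaving fruit_count = 68; 77 is unreachable this way.
Intervening on mulch_depth: with other inputs at their observed values, fruit_count = -mulch_depth + 79. Solving for 77 gives mulch_depth = 2, within [-3, 5].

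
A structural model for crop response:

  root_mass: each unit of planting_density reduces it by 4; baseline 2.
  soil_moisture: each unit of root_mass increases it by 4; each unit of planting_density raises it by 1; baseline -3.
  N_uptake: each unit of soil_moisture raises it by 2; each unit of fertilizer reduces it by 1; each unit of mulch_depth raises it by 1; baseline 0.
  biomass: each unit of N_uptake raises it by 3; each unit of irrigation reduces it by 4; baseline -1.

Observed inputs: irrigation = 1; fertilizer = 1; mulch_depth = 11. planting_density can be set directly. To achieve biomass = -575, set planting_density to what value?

planting_density = 7

Substituting into the soil_moisture equation gives soil_moisture = -15*planting_density + 5.
N_uptake becomes -30*planting_density + 20.
Substituting into the biomass equation gives biomass = -90*planting_density + 55.
Solve -90*planting_density + 55 = -575: planting_density = (-575 - 55) / -90 = 7.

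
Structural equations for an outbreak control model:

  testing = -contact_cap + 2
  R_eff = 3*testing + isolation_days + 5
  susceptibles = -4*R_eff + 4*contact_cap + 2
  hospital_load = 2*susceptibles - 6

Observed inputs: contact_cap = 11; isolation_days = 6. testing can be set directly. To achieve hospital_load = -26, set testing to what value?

Intervening on testing fixes its value directly, overriding its dependence on contact_cap.
Substituting into the R_eff equation gives R_eff = 3*testing + 11.
Substituting into the susceptibles equation gives susceptibles = -12*testing + 2.
So hospital_load = -24*testing - 2.
Solve -24*testing - 2 = -26: testing = (-26 + 2) / -24 = 1.

testing = 1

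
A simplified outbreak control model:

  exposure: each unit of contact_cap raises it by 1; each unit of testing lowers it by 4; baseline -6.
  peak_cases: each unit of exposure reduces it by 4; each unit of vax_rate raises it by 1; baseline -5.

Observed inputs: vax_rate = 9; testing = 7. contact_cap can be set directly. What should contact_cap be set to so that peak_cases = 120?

Substituting into the exposure equation gives exposure = contact_cap - 34.
This gives peak_cases = -4*contact_cap + 140.
Solve -4*contact_cap + 140 = 120: contact_cap = (120 - 140) / -4 = 5.

contact_cap = 5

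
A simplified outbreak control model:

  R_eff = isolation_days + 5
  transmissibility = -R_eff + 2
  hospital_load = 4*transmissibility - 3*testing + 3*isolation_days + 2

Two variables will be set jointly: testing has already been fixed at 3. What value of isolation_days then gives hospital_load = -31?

isolation_days = 12

With testing held at 3:
Substituting into the transmissibility equation gives transmissibility = -isolation_days - 3.
Substituting into the hospital_load equation gives hospital_load = -isolation_days - 19.
Solve -isolation_days - 19 = -31: isolation_days = (-31 + 19) / -1 = 12.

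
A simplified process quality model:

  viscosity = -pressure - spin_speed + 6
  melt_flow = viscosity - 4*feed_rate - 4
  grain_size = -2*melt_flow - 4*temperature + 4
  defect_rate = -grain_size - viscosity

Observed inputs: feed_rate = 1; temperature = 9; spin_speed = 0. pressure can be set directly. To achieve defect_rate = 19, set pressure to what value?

Substituting into the viscosity equation gives viscosity = -pressure + 6.
This gives melt_flow = -pressure - 2.
Substituting into the grain_size equation gives grain_size = 2*pressure - 28.
So defect_rate = -pressure + 22.
Solve -pressure + 22 = 19: pressure = (19 - 22) / -1 = 3.

pressure = 3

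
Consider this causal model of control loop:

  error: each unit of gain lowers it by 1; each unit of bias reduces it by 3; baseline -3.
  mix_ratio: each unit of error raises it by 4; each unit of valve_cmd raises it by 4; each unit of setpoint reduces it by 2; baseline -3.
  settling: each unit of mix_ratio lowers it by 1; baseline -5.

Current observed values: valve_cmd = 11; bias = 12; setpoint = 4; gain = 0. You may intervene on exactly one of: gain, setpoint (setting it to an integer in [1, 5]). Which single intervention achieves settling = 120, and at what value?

Intervening on gain: settling = 4*gain + 118. Reaching 120 requires gain = 1/2, not an integer.
Intervening on setpoint: with other inputs at their observed values, settling = 2*setpoint + 110. Solving for 120 gives setpoint = 5, within [1, 5].

set setpoint = 5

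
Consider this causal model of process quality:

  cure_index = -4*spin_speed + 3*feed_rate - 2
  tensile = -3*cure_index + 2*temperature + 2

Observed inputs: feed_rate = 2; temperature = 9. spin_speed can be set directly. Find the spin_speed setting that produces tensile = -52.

Substituting into the cure_index equation gives cure_index = -4*spin_speed + 4.
Substituting into the tensile equation gives tensile = 12*spin_speed + 8.
Solve 12*spin_speed + 8 = -52: spin_speed = (-52 - 8) / 12 = -5.

spin_speed = -5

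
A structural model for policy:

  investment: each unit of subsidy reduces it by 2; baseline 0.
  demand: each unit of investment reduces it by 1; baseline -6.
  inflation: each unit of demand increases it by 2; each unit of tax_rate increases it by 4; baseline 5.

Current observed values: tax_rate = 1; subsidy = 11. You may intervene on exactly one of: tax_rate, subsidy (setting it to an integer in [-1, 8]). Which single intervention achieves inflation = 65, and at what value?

set tax_rate = 7

Intervening on tax_rate: with other inputs at their observed values, inflation = 4*tax_rate + 37. Solving for 65 gives tax_rate = 7, within [-1, 8].
Intervening on subsidy: inflation = 4*subsidy - 3. Reaching 65 requires subsidy = 17, outside [-1, 8].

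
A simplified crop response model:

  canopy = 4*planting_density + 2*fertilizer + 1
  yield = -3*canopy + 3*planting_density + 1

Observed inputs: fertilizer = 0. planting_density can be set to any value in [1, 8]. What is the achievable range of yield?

Substituting into the canopy equation gives canopy = 4*planting_density + 1.
So yield = -9*planting_density - 2.
Linear in planting_density, so extremes are at the endpoints: planting_density = 1 gives yield = -11; planting_density = 8 gives yield = -74.

-74 to -11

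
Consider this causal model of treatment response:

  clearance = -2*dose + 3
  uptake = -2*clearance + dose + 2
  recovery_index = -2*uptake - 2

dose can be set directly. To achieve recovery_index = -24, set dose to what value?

Substituting into the uptake equation gives uptake = 5*dose - 4.
This gives recovery_index = -10*dose + 6.
Solve -10*dose + 6 = -24: dose = (-24 - 6) / -10 = 3.

dose = 3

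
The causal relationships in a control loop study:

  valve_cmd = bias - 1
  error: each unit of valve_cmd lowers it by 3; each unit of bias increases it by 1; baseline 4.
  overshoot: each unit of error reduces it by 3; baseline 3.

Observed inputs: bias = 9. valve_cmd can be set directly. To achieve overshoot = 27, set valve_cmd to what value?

valve_cmd = 7

Intervening on valve_cmd fixes its value directly, overriding its dependence on bias.
Substituting into the error equation gives error = -3*valve_cmd + 13.
Substituting into the overshoot equation gives overshoot = 9*valve_cmd - 36.
Solve 9*valve_cmd - 36 = 27: valve_cmd = (27 + 36) / 9 = 7.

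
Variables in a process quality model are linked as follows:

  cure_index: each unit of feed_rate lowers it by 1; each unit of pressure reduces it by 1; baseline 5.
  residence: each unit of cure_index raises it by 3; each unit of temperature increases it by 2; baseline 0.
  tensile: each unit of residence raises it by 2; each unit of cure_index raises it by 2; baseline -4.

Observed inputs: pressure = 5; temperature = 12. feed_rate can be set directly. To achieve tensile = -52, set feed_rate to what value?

Substituting into the cure_index equation gives cure_index = -feed_rate.
This gives residence = -3*feed_rate + 24.
Substituting into the tensile equation gives tensile = -8*feed_rate + 44.
Solve -8*feed_rate + 44 = -52: feed_rate = (-52 - 44) / -8 = 12.

feed_rate = 12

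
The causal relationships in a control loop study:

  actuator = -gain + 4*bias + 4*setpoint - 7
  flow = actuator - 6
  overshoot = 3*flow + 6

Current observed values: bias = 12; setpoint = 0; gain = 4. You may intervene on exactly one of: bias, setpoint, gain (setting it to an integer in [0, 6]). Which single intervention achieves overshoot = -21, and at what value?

Intervening on bias: with other inputs at their observed values, overshoot = 12*bias - 45. Solving for -21 gives bias = 2, within [0, 6].
Intervening on setpoint: overshoot = 12*setpoint + 99. Reaching -21 requires setpoint = -10, outside [0, 6].
Intervening on gain: overshoot = -3*gain + 111. Reaching -21 requires gain = 44, outside [0, 6].

set bias = 2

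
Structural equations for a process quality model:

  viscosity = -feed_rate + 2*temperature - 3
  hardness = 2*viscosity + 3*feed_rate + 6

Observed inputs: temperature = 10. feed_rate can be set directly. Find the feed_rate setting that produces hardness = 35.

Substituting into the viscosity equation gives viscosity = -feed_rate + 17.
So hardness = feed_rate + 40.
Solve feed_rate + 40 = 35: feed_rate = (35 - 40) / 1 = -5.

feed_rate = -5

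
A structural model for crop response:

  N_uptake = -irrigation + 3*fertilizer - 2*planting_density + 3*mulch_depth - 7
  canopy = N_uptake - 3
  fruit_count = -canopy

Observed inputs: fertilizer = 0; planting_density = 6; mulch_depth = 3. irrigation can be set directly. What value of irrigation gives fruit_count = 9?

Substituting into the N_uptake equation gives N_uptake = -irrigation - 10.
So canopy = -irrigation - 13.
Substituting into the fruit_count equation gives fruit_count = irrigation + 13.
Solve irrigation + 13 = 9: irrigation = (9 - 13) / 1 = -4.

irrigation = -4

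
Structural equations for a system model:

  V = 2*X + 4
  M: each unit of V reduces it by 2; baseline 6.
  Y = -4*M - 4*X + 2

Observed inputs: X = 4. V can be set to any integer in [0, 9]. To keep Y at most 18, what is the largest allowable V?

Intervening on V fixes its value directly, overriding its dependence on X.
Substituting into the Y equation gives Y = 8*V - 38.
Require 8*V - 38 ≤ 18, so V ≤ 7.
The largest integer in [0, 9] satisfying this is 7.

V = 7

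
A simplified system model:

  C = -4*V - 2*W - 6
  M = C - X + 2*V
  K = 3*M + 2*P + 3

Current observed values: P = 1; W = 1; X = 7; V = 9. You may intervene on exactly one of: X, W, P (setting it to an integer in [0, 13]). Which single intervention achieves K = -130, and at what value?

set W = 7

Intervening on X: K = -3*X - 73. Reaching -130 requires X = 19, outside [0, 13].
Intervening on W: with other inputs at their observed values, K = -6*W - 88. Solving for -130 gives W = 7, within [0, 13].
Intervening on P: K = 2*P - 96. Reaching -130 requires P = -17, outside [0, 13].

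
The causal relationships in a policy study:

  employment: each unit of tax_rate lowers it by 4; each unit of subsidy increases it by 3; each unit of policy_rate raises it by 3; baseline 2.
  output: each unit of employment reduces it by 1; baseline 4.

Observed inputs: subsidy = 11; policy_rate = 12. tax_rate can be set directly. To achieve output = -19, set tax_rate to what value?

Substituting into the employment equation gives employment = -4*tax_rate + 71.
Substituting into the output equation gives output = 4*tax_rate - 67.
Solve 4*tax_rate - 67 = -19: tax_rate = (-19 + 67) / 4 = 12.

tax_rate = 12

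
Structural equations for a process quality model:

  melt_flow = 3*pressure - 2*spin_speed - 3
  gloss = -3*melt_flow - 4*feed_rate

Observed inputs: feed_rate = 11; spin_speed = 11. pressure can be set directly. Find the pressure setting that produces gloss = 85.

Substituting into the melt_flow equation gives melt_flow = 3*pressure - 25.
This gives gloss = -9*pressure + 31.
Solve -9*pressure + 31 = 85: pressure = (85 - 31) / -9 = -6.

pressure = -6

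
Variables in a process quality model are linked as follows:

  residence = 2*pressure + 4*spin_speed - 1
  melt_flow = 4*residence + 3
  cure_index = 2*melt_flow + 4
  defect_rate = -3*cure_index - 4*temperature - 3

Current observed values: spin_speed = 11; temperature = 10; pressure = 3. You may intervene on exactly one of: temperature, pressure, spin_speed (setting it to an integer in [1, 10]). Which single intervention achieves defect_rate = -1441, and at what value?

Intervening on temperature: defect_rate = -4*temperature - 1209. Reaching -1441 requires temperature = 58, outside [1, 10].
Intervening on pressure: with other inputs at their observed values, defect_rate = -48*pressure - 1105. Solving for -1441 gives pressure = 7, within [1, 10].
Intervening on spin_speed: defect_rate = -96*spin_speed - 193. Reaching -1441 requires spin_speed = 13, outside [1, 10].

set pressure = 7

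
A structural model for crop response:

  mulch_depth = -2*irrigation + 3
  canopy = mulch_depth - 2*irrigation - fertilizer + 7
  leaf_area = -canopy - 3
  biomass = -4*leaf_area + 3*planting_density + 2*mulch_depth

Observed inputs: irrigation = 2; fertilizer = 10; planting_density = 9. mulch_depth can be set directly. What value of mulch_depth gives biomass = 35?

mulch_depth = 4

Intervening on mulch_depth fixes its value directly, overriding its dependence on irrigation.
Substituting into the canopy equation gives canopy = mulch_depth - 7.
Substituting into the leaf_area equation gives leaf_area = -mulch_depth + 4.
This gives biomass = 6*mulch_depth + 11.
Solve 6*mulch_depth + 11 = 35: mulch_depth = (35 - 11) / 6 = 4.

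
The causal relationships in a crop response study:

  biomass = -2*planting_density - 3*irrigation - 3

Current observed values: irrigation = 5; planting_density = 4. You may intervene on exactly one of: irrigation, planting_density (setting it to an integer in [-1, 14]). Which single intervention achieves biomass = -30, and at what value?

set planting_density = 6

Intervening on irrigation: biomass = -3*irrigation - 11. Reaching -30 requires irrigation = 19/3, not an integer.
Intervening on planting_density: with other inputs at their observed values, biomass = -2*planting_density - 18. Solving for -30 gives planting_density = 6, within [-1, 14].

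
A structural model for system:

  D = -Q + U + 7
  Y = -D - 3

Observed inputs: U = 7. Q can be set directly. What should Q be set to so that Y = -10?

Substituting into the D equation gives D = -Q + 14.
Substituting into the Y equation gives Y = Q - 17.
Solve Q - 17 = -10: Q = (-10 + 17) / 1 = 7.

Q = 7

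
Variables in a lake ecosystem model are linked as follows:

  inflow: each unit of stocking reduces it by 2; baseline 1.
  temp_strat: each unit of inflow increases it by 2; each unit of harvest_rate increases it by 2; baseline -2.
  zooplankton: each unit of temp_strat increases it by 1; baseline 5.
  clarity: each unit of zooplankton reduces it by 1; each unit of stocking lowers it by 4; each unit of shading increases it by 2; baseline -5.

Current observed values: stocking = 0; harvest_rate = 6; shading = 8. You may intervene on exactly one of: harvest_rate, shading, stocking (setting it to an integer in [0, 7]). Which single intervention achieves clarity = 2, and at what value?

Intervening on harvest_rate: with other inputs at their observed values, clarity = -2*harvest_rate + 6. Solving for 2 gives harvest_rate = 2, within [0, 7].
Intervening on shading: clarity = 2*shading - 22. Reaching 2 requires shading = 12, outside [0, 7].
Intervening on stocking: the paths from stocking to clarity cancel (net effect zero), leaving clarity = -6; 2 is unreachable this way.

set harvest_rate = 2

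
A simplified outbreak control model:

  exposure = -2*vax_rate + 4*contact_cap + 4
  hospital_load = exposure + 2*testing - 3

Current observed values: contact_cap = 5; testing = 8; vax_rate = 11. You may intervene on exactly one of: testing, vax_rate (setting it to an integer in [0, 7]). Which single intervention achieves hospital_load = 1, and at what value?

Intervening on testing: with other inputs at their observed values, hospital_load = 2*testing - 1. Solving for 1 gives testing = 1, within [0, 7].
Intervening on vax_rate: hospital_load = -2*vax_rate + 37. Reaching 1 requires vax_rate = 18, outside [0, 7].

set testing = 1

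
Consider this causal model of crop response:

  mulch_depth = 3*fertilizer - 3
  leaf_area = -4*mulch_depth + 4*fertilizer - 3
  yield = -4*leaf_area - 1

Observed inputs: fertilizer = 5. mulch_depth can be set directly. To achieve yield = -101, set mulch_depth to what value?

mulch_depth = -2

Intervening on mulch_depth fixes its value directly, overriding its dependence on fertilizer.
Substituting into the leaf_area equation gives leaf_area = -4*mulch_depth + 17.
yield becomes 16*mulch_depth - 69.
Solve 16*mulch_depth - 69 = -101: mulch_depth = (-101 + 69) / 16 = -2.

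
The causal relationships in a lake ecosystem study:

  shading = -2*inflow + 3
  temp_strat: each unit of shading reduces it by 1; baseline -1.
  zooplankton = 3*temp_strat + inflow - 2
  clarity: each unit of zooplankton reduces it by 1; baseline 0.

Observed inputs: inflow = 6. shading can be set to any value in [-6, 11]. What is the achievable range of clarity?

Intervening on shading fixes its value directly, overriding its dependence on inflow.
Substituting into the zooplankton equation gives zooplankton = -3*shading + 1.
clarity becomes 3*shading - 1.
Linear in shading, so extremes are at the endpoints: shading = -6 gives clarity = -19; shading = 11 gives clarity = 32.

-19 to 32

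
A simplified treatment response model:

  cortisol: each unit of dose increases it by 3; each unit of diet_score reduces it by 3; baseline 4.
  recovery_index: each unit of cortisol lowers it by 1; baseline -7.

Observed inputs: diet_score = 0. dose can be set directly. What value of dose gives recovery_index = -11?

dose = 0

Substituting into the cortisol equation gives cortisol = 3*dose + 4.
This gives recovery_index = -3*dose - 11.
Solve -3*dose - 11 = -11: dose = (-11 + 11) / -3 = 0.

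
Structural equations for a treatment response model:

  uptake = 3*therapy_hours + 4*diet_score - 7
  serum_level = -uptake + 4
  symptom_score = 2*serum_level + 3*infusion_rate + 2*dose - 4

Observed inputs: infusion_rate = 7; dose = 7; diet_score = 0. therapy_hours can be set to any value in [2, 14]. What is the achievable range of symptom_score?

Substituting into the uptake equation gives uptake = 3*therapy_hours - 7.
Substituting into the serum_level equation gives serum_level = -3*therapy_hours + 11.
Substituting into the symptom_score equation gives symptom_score = -6*therapy_hours + 53.
Linear in therapy_hours, so extremes are at the endpoints: therapy_hours = 2 gives symptom_score = 41; therapy_hours = 14 gives symptom_score = -31.

-31 to 41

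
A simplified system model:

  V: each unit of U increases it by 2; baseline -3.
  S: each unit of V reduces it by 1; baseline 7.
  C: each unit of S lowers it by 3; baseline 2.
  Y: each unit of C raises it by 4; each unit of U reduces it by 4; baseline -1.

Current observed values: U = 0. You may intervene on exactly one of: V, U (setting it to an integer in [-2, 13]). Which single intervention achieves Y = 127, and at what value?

set U = 12

Intervening on V: Y = 12*V - 77. Reaching 127 requires V = 17, outside [-2, 13].
Intervening on U: with other inputs at their observed values, Y = 20*U - 113. Solving for 127 gives U = 12, within [-2, 13].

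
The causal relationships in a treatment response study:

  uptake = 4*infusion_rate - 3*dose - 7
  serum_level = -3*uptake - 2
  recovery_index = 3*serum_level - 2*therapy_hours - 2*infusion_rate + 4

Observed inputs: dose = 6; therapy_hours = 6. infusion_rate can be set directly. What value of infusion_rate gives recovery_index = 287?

Substituting into the uptake equation gives uptake = 4*infusion_rate - 25.
This gives serum_level = -12*infusion_rate + 73.
Substituting into the recovery_index equation gives recovery_index = -38*infusion_rate + 211.
Solve -38*infusion_rate + 211 = 287: infusion_rate = (287 - 211) / -38 = -2.

infusion_rate = -2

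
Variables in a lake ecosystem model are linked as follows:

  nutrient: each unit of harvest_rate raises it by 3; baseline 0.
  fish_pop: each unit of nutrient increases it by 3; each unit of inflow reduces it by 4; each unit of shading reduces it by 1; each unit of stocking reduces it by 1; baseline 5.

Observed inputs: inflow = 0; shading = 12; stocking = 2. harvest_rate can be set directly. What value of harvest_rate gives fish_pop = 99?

harvest_rate = 12

Substituting into the fish_pop equation gives fish_pop = 9*harvest_rate - 9.
Solve 9*harvest_rate - 9 = 99: harvest_rate = (99 + 9) / 9 = 12.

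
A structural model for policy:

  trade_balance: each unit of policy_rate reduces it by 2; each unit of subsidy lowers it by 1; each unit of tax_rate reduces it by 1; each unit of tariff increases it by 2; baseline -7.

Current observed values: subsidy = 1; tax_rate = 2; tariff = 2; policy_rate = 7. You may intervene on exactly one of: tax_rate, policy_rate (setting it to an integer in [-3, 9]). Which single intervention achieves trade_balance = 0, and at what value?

set policy_rate = -3

Intervening on tax_rate: trade_balance = -tax_rate - 18. Reaching 0 requires tax_rate = -18, outside [-3, 9].
Intervening on policy_rate: with other inputs at their observed values, trade_balance = -2*policy_rate - 6. Solving for 0 gives policy_rate = -3, within [-3, 9].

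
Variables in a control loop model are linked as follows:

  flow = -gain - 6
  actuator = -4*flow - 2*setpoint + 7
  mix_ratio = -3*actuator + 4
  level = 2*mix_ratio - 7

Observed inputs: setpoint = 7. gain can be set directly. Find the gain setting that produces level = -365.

Substituting into the actuator equation gives actuator = 4*gain + 17.
This gives mix_ratio = -12*gain - 47.
Substituting into the level equation gives level = -24*gain - 101.
Solve -24*gain - 101 = -365: gain = (-365 + 101) / -24 = 11.

gain = 11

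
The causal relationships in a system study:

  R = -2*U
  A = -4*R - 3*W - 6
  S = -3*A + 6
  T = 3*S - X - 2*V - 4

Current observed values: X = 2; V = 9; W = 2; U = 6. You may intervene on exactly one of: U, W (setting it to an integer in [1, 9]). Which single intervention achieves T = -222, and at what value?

Intervening on U: T = -72*U + 102. Reaching -222 requires U = 9/2, not an integer.
Intervening on W: with other inputs at their observed values, T = 27*W - 384. Solving for -222 gives W = 6, within [1, 9].

set W = 6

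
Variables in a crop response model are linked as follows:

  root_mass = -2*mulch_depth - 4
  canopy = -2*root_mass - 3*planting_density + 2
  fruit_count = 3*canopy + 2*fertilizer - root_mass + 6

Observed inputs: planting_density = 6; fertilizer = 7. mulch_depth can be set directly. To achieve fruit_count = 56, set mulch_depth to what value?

mulch_depth = 4

Substituting into the canopy equation gives canopy = 4*mulch_depth - 8.
So fruit_count = 14*mulch_depth.
Solve 14*mulch_depth = 56: mulch_depth = 56 / 14 = 4.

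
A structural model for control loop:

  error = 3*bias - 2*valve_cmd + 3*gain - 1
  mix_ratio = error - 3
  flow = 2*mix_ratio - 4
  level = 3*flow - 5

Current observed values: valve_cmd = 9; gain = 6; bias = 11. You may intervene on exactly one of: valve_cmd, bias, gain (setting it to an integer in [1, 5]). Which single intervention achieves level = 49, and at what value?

set bias = 5

Intervening on valve_cmd: level = -12*valve_cmd + 265. Reaching 49 requires valve_cmd = 18, outside [1, 5].
Intervening on bias: with other inputs at their observed values, level = 18*bias - 41. Solving for 49 gives bias = 5, within [1, 5].
Intervening on gain: level = 18*gain + 49. Reaching 49 requires gain = 0, outside [1, 5].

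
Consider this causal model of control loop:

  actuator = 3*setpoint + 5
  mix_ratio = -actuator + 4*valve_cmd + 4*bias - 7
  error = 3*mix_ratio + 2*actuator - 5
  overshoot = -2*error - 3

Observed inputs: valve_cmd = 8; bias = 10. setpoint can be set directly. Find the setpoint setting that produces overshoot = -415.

setpoint = -7

Substituting into the mix_ratio equation gives mix_ratio = -3*setpoint + 60.
So error = -3*setpoint + 185.
This gives overshoot = 6*setpoint - 373.
Solve 6*setpoint - 373 = -415: setpoint = (-415 + 373) / 6 = -7.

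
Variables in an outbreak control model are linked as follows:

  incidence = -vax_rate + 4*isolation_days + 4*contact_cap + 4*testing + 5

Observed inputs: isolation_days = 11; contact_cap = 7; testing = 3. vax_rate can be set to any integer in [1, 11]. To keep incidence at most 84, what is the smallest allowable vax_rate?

vax_rate = 5

Substituting into the incidence equation gives incidence = -vax_rate + 89.
Require -vax_rate + 89 ≤ 84, so vax_rate ≥ 5.
The smallest integer in [1, 11] satisfying this is 5.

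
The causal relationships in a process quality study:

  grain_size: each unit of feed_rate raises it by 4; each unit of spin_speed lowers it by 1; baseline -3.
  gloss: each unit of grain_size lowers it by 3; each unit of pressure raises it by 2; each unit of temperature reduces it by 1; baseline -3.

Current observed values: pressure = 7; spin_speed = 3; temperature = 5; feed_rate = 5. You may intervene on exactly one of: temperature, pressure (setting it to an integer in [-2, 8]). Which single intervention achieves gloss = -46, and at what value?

Intervening on temperature: gloss = -temperature - 31. Reaching -46 requires temperature = 15, outside [-2, 8].
Intervening on pressure: with other inputs at their observed values, gloss = 2*pressure - 50. Solving for -46 gives pressure = 2, within [-2, 8].

set pressure = 2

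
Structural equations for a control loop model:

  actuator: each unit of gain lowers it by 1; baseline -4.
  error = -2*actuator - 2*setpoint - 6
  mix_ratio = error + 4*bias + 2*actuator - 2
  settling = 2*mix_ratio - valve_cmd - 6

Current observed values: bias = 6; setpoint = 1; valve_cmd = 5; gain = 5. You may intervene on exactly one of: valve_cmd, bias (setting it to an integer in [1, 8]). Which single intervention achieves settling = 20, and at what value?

set valve_cmd = 2

Intervening on valve_cmd: with other inputs at their observed values, settling = -valve_cmd + 22. Solving for 20 gives valve_cmd = 2, within [1, 8].
Intervening on bias: settling = 8*bias - 31. Reaching 20 requires bias = 51/8, not an integer.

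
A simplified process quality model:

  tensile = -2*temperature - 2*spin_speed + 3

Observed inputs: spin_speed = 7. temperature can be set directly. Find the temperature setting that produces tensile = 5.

temperature = -8

Substituting into the tensile equation gives tensile = -2*temperature - 11.
Solve -2*temperature - 11 = 5: temperature = (5 + 11) / -2 = -8.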